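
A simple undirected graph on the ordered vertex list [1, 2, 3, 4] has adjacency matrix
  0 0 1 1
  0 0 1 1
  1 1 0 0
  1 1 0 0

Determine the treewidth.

2

A width-2 tree decomposition is:
Bags: B1 = {1, 2, 4}  B2 = {1, 2, 3}
Tree: B1–B2
The largest bag has 3 vertices, giving width 2; this decomposition certifies tw(G) ≤ 2. The edges 1–4–2–3–1 form a cycle, so G is not a tree and its treewidth is at least 2. Combining the bounds, tw(G) = 2.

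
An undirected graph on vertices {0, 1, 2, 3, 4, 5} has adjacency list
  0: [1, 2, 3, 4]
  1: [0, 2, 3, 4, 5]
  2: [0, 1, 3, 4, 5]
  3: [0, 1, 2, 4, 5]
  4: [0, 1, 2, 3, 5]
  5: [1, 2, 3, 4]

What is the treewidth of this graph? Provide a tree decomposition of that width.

Treewidth 4.
One optimal decomposition is:
Bags: B1 = {1, 2, 3, 4, 5}  B2 = {0, 1, 2, 3, 4}
Tree: B1–B2

Every bag has size at most 5, so the width is 5 − 1 = 4 and tw(G) ≤ 4. For the lower bound, the 5 vertices {0, 1, 2, 3, 4} are pairwise adjacent, and any tree decomposition puts a clique entirely inside one bag — forcing width ≥ 4. The upper and lower bounds meet at 4, so that is the treewidth.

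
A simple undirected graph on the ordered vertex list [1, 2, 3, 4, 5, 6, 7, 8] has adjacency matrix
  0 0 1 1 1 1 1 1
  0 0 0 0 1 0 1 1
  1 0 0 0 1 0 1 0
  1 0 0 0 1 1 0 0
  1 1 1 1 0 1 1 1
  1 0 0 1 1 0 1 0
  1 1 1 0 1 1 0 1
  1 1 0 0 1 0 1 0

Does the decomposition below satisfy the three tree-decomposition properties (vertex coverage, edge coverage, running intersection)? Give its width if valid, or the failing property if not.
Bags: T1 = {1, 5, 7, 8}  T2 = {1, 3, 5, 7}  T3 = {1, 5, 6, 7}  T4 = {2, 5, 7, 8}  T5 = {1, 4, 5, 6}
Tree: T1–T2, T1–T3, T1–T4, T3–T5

Vertex coverage: the bags together contain {1, 2, 3, 4, 5, 6, 7, 8}, the full vertex set. Edge coverage: each edge of G has both endpoints in at least one bag. Running intersection: for every vertex, the bags containing it form a connected subtree. All three properties hold, so this is a valid tree decomposition of width max|bag| − 1 = 3, and hence tw(G) ≤ 3.

Yes; width 3.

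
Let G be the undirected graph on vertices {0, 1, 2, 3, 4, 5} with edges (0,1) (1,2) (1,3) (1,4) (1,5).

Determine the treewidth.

A width-1 tree decomposition is:
Bags: B1 = {1, 3}  B2 = {1, 2}  B3 = {1, 5}  B4 = {1, 4}  B5 = {0, 1}
Tree: B1–B2, B1–B3, B2–B4, B3–B5
Every bag has size at most 2, so the width is 2 − 1 = 1 and tw(G) ≤ 1. Any graph with an edge has treewidth ≥ 1, and G has the edge 1–3. Therefore the treewidth is 1.

1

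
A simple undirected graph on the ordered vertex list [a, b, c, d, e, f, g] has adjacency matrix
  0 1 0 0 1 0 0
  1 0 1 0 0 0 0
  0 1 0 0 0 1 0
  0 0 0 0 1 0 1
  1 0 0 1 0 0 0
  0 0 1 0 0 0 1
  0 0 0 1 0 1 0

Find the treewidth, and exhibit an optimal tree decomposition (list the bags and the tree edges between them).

Treewidth 2.
One such decomposition:
Bags: B1 = {b, c, f}  B2 = {b, f, g}  B3 = {b, d, g}  B4 = {b, d, e}  B5 = {a, b, e}
Tree: B1–B2, B2–B3, B3–B4, B4–B5

Each bag holds 3 vertices, so the decomposition has width 2, which upper-bounds the treewidth. Since b–c–f–g–d–e–a–b is a cycle in G, G is not acyclic. Forests are exactly the graphs of treewidth ≤ 1, so tw(G) ≥ 2. Hence tw(G) = 2 exactly.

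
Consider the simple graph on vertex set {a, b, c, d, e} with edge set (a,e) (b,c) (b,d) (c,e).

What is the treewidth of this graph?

A width-1 tree decomposition is:
Bags: B1 = {a, e}  B2 = {c, e}  B3 = {b, c}  B4 = {b, d}
Tree: B1–B2, B2–B3, B3–B4
Every bag has size at most 2, so the width is 2 − 1 = 1 and tw(G) ≤ 1. Since G has at least one edge (e.g. a–e), it is not an edgeless graph, so tw(G) ≥ 1. The upper and lower bounds meet at 1, so that is the treewidth.

1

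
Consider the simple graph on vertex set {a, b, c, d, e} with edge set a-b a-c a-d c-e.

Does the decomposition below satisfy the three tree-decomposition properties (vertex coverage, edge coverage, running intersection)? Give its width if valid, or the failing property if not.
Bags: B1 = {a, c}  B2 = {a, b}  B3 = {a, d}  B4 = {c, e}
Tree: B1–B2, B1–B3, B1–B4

Yes; width 1.

Every vertex of G appears in some bag (union = {a, b, c, d, e}); every edge is covered by a bag; and for each vertex v the set of bags containing v is connected in the bag tree. The decomposition is therefore valid. The largest bag has 2 vertices, so the width is 1.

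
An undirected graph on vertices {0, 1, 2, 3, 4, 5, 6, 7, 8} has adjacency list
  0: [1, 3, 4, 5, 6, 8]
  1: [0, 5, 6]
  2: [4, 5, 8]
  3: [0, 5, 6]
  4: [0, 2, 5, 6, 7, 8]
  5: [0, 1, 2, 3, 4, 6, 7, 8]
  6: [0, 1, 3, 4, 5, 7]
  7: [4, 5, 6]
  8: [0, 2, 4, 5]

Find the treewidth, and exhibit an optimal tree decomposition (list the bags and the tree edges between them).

Each bag holds 4 vertices, so the decomposition has width 3, which upper-bounds the treewidth. Conversely, {0, 4, 5, 8} is a clique of size 4, and the vertices of any clique must share a bag in every tree decomposition; so some bag has ≥ 4 vertices and tw(G) ≥ 3. Hence tw(G) = 3 exactly.

Treewidth 3.
One optimal decomposition is:
Bags: B1 = {0, 4, 5, 8}  B2 = {2, 4, 5, 8}  B3 = {0, 4, 5, 6}  B4 = {0, 3, 5, 6}  B5 = {4, 5, 6, 7}  B6 = {0, 1, 5, 6}
Tree: B1–B2, B1–B3, B3–B4, B3–B5, B4–B6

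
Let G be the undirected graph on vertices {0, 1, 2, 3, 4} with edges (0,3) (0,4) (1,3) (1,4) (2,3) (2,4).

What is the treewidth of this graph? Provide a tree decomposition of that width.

Treewidth 2.
One such decomposition:
Bags: B1 = {2, 3, 4}  B2 = {1, 3, 4}  B3 = {0, 3, 4}
Tree: B1–B2, B2–B3

Every bag has size at most 3, so the width is 3 − 1 = 2 and tw(G) ≤ 2. Since 2–4–1–3–2 is a cycle in G, G is not acyclic. Forests are exactly the graphs of treewidth ≤ 1, so tw(G) ≥ 2. Hence tw(G) = 2 exactly.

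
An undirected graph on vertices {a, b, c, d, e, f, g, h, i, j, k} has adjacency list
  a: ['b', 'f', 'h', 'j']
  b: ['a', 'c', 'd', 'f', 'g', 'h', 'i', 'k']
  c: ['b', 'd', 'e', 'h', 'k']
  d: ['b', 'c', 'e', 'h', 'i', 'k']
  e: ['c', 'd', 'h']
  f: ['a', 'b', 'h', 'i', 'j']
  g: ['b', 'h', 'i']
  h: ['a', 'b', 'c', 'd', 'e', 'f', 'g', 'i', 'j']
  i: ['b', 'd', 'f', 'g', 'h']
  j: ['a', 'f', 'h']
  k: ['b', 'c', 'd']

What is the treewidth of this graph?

A width-3 tree decomposition is:
Bags: B1 = {b, f, h, i}  B2 = {a, b, f, h}  B3 = {b, d, h, i}  B4 = {b, c, d, h}  B5 = {c, d, e, h}  B6 = {b, c, d, k}  B7 = {b, g, h, i}  B8 = {a, f, h, j}
Tree: B1–B2, B1–B3, B3–B4, B4–B5, B4–B6, B3–B7, B2–B8
The largest bag has 4 vertices, giving width 3; this decomposition certifies tw(G) ≤ 3. Conversely, {a, f, h, j} is a clique of size 4, and the vertices of any clique must share a bag in every tree decomposition; so some bag has ≥ 4 vertices and tw(G) ≥ 3. Hence tw(G) = 3 exactly.

3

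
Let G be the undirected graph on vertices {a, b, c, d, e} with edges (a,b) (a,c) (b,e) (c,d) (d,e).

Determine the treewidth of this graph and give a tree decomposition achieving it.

Treewidth 2.
One such decomposition:
Bags: B1 = {a, c, d}  B2 = {a, b, d}  B3 = {b, d, e}
Tree: B1–B2, B2–B3

The largest bag has 3 vertices, giving width 2; this decomposition certifies tw(G) ≤ 2. The edges d–c–a–b–e–d form a cycle, so G is not a tree and its treewidth is at least 2. Hence tw(G) = 2 exactly.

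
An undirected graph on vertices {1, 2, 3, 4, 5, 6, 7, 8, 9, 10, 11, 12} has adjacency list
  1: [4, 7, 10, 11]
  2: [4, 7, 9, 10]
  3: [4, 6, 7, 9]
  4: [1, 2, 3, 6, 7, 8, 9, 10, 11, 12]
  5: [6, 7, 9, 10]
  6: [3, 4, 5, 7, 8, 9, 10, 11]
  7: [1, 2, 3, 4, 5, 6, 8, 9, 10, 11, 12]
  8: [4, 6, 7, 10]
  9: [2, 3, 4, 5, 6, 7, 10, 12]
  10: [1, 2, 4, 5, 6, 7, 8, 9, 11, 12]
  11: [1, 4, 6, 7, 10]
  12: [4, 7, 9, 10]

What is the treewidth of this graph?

A width-4 tree decomposition is:
Bags: B1 = {4, 7, 9, 10, 12}  B2 = {4, 6, 7, 9, 10}  B3 = {4, 6, 7, 10, 11}  B4 = {3, 4, 6, 7, 9}  B5 = {4, 6, 7, 8, 10}  B6 = {1, 4, 7, 10, 11}  B7 = {2, 4, 7, 9, 10}  B8 = {5, 6, 7, 9, 10}
Tree: B1–B2, B2–B3, B2–B4, B2–B5, B3–B6, B1–B7, B2–B8
The largest bag has 5 vertices, giving width 4; this decomposition certifies tw(G) ≤ 4. For the lower bound, the 5 vertices {1, 4, 7, 10, 11} are pairwise adjacent, and any tree decomposition puts a clique entirely inside one bag — forcing width ≥ 4. Therefore the treewidth is 4.

4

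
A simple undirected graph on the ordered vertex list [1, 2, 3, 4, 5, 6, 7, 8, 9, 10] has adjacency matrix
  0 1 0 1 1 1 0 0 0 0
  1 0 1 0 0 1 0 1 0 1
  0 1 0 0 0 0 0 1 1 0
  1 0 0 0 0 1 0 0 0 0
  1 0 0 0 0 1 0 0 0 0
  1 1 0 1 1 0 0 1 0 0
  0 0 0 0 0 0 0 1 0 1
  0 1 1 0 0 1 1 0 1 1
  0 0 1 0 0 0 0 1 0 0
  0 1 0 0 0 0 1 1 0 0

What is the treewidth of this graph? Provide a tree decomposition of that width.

Treewidth 2.
One optimal decomposition is:
Bags: B1 = {1, 5, 6}  B2 = {1, 2, 6}  B3 = {1, 4, 6}  B4 = {2, 6, 8}  B5 = {2, 3, 8}  B6 = {3, 8, 9}  B7 = {2, 8, 10}  B8 = {7, 8, 10}
Tree: B1–B2, B1–B3, B2–B4, B4–B5, B5–B6, B5–B7, B7–B8

The largest bag has 3 vertices, giving width 2; this decomposition certifies tw(G) ≤ 2. On the other hand G contains the 3-clique {3, 8, 9}. A clique must lie in a single bag of any decomposition, so no decomposition can have width below 2. The upper and lower bounds meet at 2, so that is the treewidth.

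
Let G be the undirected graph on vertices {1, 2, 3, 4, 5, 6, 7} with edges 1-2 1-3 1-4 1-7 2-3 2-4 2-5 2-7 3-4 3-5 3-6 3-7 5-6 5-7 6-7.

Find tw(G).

A width-3 tree decomposition is:
Bags: B1 = {1, 2, 3, 7}  B2 = {2, 3, 5, 7}  B3 = {1, 2, 3, 4}  B4 = {3, 5, 6, 7}
Tree: B1–B2, B1–B3, B2–B4
The largest bag has 4 vertices, giving width 3; this decomposition certifies tw(G) ≤ 3. On the other hand G contains the 4-clique {1, 2, 3, 4}. A clique must lie in a single bag of any decomposition, so no decomposition can have width below 3. The upper and lower bounds meet at 3, so that is the treewidth.

3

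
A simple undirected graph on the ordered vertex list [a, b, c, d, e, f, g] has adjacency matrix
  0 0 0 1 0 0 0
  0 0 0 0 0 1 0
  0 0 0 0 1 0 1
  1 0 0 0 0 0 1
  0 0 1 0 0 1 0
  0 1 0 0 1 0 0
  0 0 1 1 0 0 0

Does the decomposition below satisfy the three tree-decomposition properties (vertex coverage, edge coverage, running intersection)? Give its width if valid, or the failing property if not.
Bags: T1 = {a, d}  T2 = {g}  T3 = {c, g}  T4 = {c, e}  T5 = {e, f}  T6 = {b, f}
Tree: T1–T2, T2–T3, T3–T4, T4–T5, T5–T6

No — edge (d,g) lies in no bag.

A tree decomposition must satisfy three properties: every vertex lies in some bag; for every edge, both endpoints lie together in some bag; and for every vertex, the bags containing it form a connected subtree. Here edge (d,g) lies in no bag, so the decomposition is invalid.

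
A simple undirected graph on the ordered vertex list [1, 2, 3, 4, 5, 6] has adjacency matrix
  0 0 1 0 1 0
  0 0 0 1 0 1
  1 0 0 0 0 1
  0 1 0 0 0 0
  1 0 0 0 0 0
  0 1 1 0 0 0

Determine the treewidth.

1

A width-1 tree decomposition is:
Bags: B1 = {2, 4}  B2 = {2, 6}  B3 = {3, 6}  B4 = {1, 3}  B5 = {1, 5}
Tree: B1–B2, B2–B3, B3–B4, B4–B5
Each bag holds 2 vertices, so the decomposition has width 1, which upper-bounds the treewidth. Since G has at least one edge (e.g. 4–2), it is not an edgeless graph, so tw(G) ≥ 1. Therefore the treewidth is 1.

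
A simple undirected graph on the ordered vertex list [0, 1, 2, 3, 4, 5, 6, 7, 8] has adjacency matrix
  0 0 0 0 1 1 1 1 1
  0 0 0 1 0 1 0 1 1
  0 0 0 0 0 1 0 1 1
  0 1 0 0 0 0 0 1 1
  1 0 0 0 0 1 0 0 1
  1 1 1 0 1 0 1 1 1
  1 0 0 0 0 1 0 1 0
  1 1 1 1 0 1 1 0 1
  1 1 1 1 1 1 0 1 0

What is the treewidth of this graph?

3

A width-3 tree decomposition is:
Bags: B1 = {0, 5, 7, 8}  B2 = {2, 5, 7, 8}  B3 = {0, 4, 5, 8}  B4 = {1, 5, 7, 8}  B5 = {1, 3, 7, 8}  B6 = {0, 5, 6, 7}
Tree: B1–B2, B1–B3, B1–B4, B4–B5, B1–B6
Every bag has size at most 4, so the width is 4 − 1 = 3 and tw(G) ≤ 3. For the lower bound, the 4 vertices {1, 3, 7, 8} are pairwise adjacent, and any tree decomposition puts a clique entirely inside one bag — forcing width ≥ 3. Combining the bounds, tw(G) = 3.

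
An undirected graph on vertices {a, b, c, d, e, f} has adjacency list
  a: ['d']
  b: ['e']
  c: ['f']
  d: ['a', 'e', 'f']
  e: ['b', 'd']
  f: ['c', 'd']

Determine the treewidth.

1

A width-1 tree decomposition is:
Bags: B1 = {d, f}  B2 = {a, d}  B3 = {d, e}  B4 = {c, f}  B5 = {b, e}
Tree: B1–B2, B2–B3, B1–B4, B3–B5
The largest bag has 2 vertices, giving width 1; this decomposition certifies tw(G) ≤ 1. G has an edge, so its treewidth is at least 1. Hence tw(G) = 1 exactly.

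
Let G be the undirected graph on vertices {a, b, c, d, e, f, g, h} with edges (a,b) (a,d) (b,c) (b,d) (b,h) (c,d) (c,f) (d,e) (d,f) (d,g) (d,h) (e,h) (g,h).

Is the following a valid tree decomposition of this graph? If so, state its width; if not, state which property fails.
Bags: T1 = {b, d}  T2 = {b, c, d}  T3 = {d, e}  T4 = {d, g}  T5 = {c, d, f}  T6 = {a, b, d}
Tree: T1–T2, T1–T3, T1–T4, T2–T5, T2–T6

No — vertex h appears in no bag.

A tree decomposition must satisfy three properties: every vertex lies in some bag; for every edge, both endpoints lie together in some bag; and for every vertex, the bags containing it form a connected subtree. Here vertex h appears in no bag, so the decomposition is invalid.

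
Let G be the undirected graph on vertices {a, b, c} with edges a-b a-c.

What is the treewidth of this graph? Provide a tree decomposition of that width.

Treewidth 1.
One such decomposition:
Bags: B1 = {a, b}  B2 = {a, c}
Tree: B1–B2

Each bag holds 2 vertices, so the decomposition has width 1, which upper-bounds the treewidth. G has an edge, so its treewidth is at least 1. Hence tw(G) = 1 exactly.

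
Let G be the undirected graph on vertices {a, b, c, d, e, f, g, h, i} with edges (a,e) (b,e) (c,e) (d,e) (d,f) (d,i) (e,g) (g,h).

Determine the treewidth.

A width-1 tree decomposition is:
Bags: B1 = {e, g}  B2 = {d, e}  B3 = {c, e}  B4 = {g, h}  B5 = {b, e}  B6 = {d, f}  B7 = {d, i}  B8 = {a, e}
Tree: B1–B2, B2–B3, B1–B4, B3–B5, B2–B6, B2–B7, B1–B8
Every bag has size at most 2, so the width is 2 − 1 = 1 and tw(G) ≤ 1. G has an edge, so its treewidth is at least 1. Combining the bounds, tw(G) = 1.

1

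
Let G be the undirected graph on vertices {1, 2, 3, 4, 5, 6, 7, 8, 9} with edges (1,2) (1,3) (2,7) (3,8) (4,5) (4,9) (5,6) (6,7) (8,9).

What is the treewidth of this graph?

A width-2 tree decomposition is:
Bags: B1 = {2, 6, 7}  B2 = {2, 5, 6}  B3 = {2, 4, 5}  B4 = {2, 4, 9}  B5 = {2, 8, 9}  B6 = {2, 3, 8}  B7 = {1, 2, 3}
Tree: B1–B2, B2–B3, B3–B4, B4–B5, B5–B6, B6–B7
Each bag holds 3 vertices, so the decomposition has width 2, which upper-bounds the treewidth. For the lower bound, G contains the cycle 2–7–6–5–4–9–8–3–1–2, so G is not a forest; only forests have treewidth ≤ 1, hence tw(G) ≥ 2. Combining the bounds, tw(G) = 2.

2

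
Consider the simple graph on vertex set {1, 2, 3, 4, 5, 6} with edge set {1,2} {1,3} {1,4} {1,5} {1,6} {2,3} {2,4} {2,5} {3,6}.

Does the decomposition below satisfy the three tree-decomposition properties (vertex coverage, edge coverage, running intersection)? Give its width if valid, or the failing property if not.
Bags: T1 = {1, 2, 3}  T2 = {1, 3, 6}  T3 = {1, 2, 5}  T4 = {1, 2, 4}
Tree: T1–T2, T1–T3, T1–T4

Checking the three conditions: (i) the bags cover all of {1, 2, 3, 4, 5, 6}; (ii) for each edge, some bag contains both endpoints; (iii) the bags containing any fixed vertex form a subtree. All hold, so the decomposition is valid with width 3 − 1 = 2.

Yes; width 2.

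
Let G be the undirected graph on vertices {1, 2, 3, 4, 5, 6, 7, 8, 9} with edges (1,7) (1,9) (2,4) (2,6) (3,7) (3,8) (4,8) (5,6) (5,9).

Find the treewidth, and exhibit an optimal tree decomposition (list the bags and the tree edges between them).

Every bag has size at most 3, so the width is 3 − 1 = 2 and tw(G) ≤ 2. Since 6–2–4–8–3–7–1–9–5–6 is a cycle in G, G is not acyclic. Forests are exactly the graphs of treewidth ≤ 1, so tw(G) ≥ 2. Therefore the treewidth is 2.

Treewidth 2.
One such decomposition:
Bags: B1 = {2, 4, 6}  B2 = {4, 6, 8}  B3 = {3, 6, 8}  B4 = {3, 6, 7}  B5 = {1, 6, 7}  B6 = {1, 6, 9}  B7 = {5, 6, 9}
Tree: B1–B2, B2–B3, B3–B4, B4–B5, B5–B6, B6–B7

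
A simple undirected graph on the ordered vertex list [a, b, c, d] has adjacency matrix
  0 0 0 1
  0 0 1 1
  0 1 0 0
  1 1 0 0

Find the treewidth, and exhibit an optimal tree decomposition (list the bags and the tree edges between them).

Treewidth 1.
One optimal decomposition is:
Bags: B1 = {b, c}  B2 = {b, d}  B3 = {a, d}
Tree: B1–B2, B2–B3

The largest bag has 2 vertices, giving width 1; this decomposition certifies tw(G) ≤ 1. Any graph with an edge has treewidth ≥ 1, and G has the edge b–c. Therefore the treewidth is 1.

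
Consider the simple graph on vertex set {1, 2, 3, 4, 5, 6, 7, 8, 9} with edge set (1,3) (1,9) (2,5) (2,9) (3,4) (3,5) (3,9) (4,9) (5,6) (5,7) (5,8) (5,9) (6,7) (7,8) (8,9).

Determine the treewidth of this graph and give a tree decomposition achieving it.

Treewidth 2.
One optimal decomposition is:
Bags: B1 = {1, 3, 9}  B2 = {3, 5, 9}  B3 = {2, 5, 9}  B4 = {3, 4, 9}  B5 = {5, 8, 9}  B6 = {5, 7, 8}  B7 = {5, 6, 7}
Tree: B1–B2, B2–B3, B2–B4, B3–B5, B5–B6, B6–B7

The largest bag has 3 vertices, giving width 2; this decomposition certifies tw(G) ≤ 2. Conversely, {1, 3, 9} is a clique of size 3, and the vertices of any clique must share a bag in every tree decomposition; so some bag has ≥ 3 vertices and tw(G) ≥ 2. Therefore the treewidth is 2.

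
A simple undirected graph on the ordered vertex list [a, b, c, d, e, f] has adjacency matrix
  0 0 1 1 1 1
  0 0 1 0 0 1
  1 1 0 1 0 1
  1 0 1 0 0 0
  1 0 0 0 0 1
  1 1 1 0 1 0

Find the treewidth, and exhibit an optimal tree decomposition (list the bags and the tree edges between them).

Each bag holds 3 vertices, so the decomposition has width 2, which upper-bounds the treewidth. On the other hand G contains the 3-clique {a, e, f}. A clique must lie in a single bag of any decomposition, so no decomposition can have width below 2. Hence tw(G) = 2 exactly.

Treewidth 2.
One such decomposition:
Bags: B1 = {a, c, d}  B2 = {a, c, f}  B3 = {b, c, f}  B4 = {a, e, f}
Tree: B1–B2, B2–B3, B2–B4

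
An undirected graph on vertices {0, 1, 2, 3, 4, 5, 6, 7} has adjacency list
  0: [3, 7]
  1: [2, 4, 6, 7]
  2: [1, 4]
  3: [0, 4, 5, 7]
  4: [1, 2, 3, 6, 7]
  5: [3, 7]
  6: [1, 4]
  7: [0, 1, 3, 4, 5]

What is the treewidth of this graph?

2

A width-2 tree decomposition is:
Bags: B1 = {1, 2, 4}  B2 = {1, 4, 7}  B3 = {3, 4, 7}  B4 = {1, 4, 6}  B5 = {3, 5, 7}  B6 = {0, 3, 7}
Tree: B1–B2, B2–B3, B1–B4, B3–B5, B5–B6
Every bag has size at most 3, so the width is 3 − 1 = 2 and tw(G) ≤ 2. For the lower bound, the 3 vertices {0, 3, 7} are pairwise adjacent, and any tree decomposition puts a clique entirely inside one bag — forcing width ≥ 2. Hence tw(G) = 2 exactly.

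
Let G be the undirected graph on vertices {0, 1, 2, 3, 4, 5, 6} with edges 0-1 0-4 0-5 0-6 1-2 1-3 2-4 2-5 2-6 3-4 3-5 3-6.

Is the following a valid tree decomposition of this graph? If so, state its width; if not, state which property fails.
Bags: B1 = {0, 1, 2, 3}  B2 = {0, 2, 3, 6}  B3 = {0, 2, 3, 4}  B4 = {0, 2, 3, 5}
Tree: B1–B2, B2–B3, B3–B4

Checking the three conditions: (i) the bags cover all of {0, 1, 2, 3, 4, 5, 6}; (ii) for each edge, some bag contains both endpoints; (iii) the bags containing any fixed vertex form a subtree. All hold, so the decomposition is valid with width 4 − 1 = 3.

Yes; width 3.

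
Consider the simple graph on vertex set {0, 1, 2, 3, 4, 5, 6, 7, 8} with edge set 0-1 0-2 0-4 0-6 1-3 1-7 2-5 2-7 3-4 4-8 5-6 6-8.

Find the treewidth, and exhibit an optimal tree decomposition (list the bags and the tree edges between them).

Treewidth 3.
One such decomposition:
Bags: B1 = {1, 2, 3, 7}  B2 = {0, 1, 2, 3}  B3 = {0, 2, 3, 4}  B4 = {0, 2, 4, 5}  B5 = {0, 4, 5, 6}  B6 = {4, 5, 6, 8}
Tree: B1–B2, B2–B3, B3–B4, B4–B5, B5–B6

Each bag holds 4 vertices, so the decomposition has width 3, which upper-bounds the treewidth. For the lower bound: the 4 vertex sets {1,3,7}, {2}, {0}, {4,5,6,8} are disjoint, each induces a connected subgraph, and every pair is joined by at least one edge of G. Contracting each set to a single vertex therefore yields K_{4} as a minor, and since treewidth is minor-monotone, tw(G) ≥ tw(K_{4}) = 3. Therefore the treewidth is 3.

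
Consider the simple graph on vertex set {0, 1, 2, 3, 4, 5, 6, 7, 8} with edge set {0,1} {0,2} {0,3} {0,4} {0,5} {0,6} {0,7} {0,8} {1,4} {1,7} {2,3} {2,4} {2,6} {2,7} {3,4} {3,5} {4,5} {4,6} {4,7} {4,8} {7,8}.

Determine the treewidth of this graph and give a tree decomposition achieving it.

Every bag has size at most 4, so the width is 4 − 1 = 3 and tw(G) ≤ 3. Conversely, {0, 4, 7, 8} is a clique of size 4, and the vertices of any clique must share a bag in every tree decomposition; so some bag has ≥ 4 vertices and tw(G) ≥ 3. The upper and lower bounds meet at 3, so that is the treewidth.

Treewidth 3.
One such decomposition:
Bags: B1 = {0, 2, 4, 6}  B2 = {0, 2, 3, 4}  B3 = {0, 3, 4, 5}  B4 = {0, 2, 4, 7}  B5 = {0, 4, 7, 8}  B6 = {0, 1, 4, 7}
Tree: B1–B2, B2–B3, B1–B4, B4–B5, B4–B6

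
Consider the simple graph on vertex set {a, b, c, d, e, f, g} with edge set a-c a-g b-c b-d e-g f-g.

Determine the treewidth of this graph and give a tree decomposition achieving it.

Treewidth 1.
Bags: B1 = {a, g}  B2 = {f, g}  B3 = {a, c}  B4 = {e, g}  B5 = {b, c}  B6 = {b, d}
Tree: B1–B2, B1–B3, B2–B4, B3–B5, B5–B6

Every bag has size at most 2, so the width is 2 − 1 = 1 and tw(G) ≤ 1. Any graph with an edge has treewidth ≥ 1, and G has the edge g–a. Combining the bounds, tw(G) = 1.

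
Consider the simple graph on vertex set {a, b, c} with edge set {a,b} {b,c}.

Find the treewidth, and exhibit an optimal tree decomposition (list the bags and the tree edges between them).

The largest bag has 2 vertices, giving width 1; this decomposition certifies tw(G) ≤ 1. Any graph with an edge has treewidth ≥ 1, and G has the edge b–c. Combining the bounds, tw(G) = 1.

Treewidth 1.
One such decomposition:
Bags: B1 = {b, c}  B2 = {a, b}
Tree: B1–B2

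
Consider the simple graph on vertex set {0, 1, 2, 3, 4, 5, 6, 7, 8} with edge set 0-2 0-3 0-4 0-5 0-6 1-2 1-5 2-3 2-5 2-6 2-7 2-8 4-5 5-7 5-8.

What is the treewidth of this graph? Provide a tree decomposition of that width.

Treewidth 2.
One optimal decomposition is:
Bags: B1 = {0, 2, 6}  B2 = {0, 2, 5}  B3 = {2, 5, 7}  B4 = {0, 2, 3}  B5 = {2, 5, 8}  B6 = {0, 4, 5}  B7 = {1, 2, 5}
Tree: B1–B2, B2–B3, B1–B4, B3–B5, B2–B6, B5–B7

The largest bag has 3 vertices, giving width 2; this decomposition certifies tw(G) ≤ 2. On the other hand G contains the 3-clique {0, 2, 3}. A clique must lie in a single bag of any decomposition, so no decomposition can have width below 2. Therefore the treewidth is 2.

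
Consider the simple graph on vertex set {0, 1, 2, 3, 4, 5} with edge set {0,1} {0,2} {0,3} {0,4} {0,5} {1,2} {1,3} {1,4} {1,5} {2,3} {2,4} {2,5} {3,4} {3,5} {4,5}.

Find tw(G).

A width-5 tree decomposition is:
Bags: B1 = {0, 1, 2, 3, 4, 5}
Tree: (single bag)
A single bag containing all 6 vertices is trivially a valid decomposition of width 5. On the other hand G contains the 6-clique {0, 1, 2, 3, 4, 5}. A clique must lie in a single bag of any decomposition, so no decomposition can have width below 5. Combining the bounds, tw(G) = 5.

5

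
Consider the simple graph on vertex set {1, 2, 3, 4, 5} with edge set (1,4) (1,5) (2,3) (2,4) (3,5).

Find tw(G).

2

A width-2 tree decomposition is:
Bags: B1 = {2, 3, 5}  B2 = {2, 4, 5}  B3 = {1, 4, 5}
Tree: B1–B2, B2–B3
Every bag has size at most 3, so the width is 3 − 1 = 2 and tw(G) ≤ 2. The edges 5–3–2–4–1–5 form a cycle, so G is not a tree and its treewidth is at least 2. Combining the bounds, tw(G) = 2.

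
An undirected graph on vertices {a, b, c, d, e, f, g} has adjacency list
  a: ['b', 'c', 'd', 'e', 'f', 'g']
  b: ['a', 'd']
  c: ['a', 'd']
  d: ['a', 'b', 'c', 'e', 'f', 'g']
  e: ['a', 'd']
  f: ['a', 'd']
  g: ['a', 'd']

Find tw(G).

2

A width-2 tree decomposition is:
Bags: B1 = {a, c, d}  B2 = {a, d, e}  B3 = {a, b, d}  B4 = {a, d, f}  B5 = {a, d, g}
Tree: B1–B2, B2–B3, B2–B4, B3–B5
The largest bag has 3 vertices, giving width 2; this decomposition certifies tw(G) ≤ 2. On the other hand G contains the 3-clique {a, d, f}. A clique must lie in a single bag of any decomposition, so no decomposition can have width below 2. The upper and lower bounds meet at 2, so that is the treewidth.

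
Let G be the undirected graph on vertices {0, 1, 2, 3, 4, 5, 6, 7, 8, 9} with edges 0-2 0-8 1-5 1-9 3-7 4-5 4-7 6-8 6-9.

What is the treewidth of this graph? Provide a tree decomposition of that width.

Treewidth 1.
One such decomposition:
Bags: B1 = {0, 2}  B2 = {0, 8}  B3 = {6, 8}  B4 = {6, 9}  B5 = {1, 9}  B6 = {1, 5}  B7 = {4, 5}  B8 = {4, 7}  B9 = {3, 7}
Tree: B1–B2, B2–B3, B3–B4, B4–B5, B5–B6, B6–B7, B7–B8, B8–B9

Each bag holds 2 vertices, so the decomposition has width 1, which upper-bounds the treewidth. Since G has at least one edge (e.g. 2–0), it is not an edgeless graph, so tw(G) ≥ 1. The upper and lower bounds meet at 1, so that is the treewidth.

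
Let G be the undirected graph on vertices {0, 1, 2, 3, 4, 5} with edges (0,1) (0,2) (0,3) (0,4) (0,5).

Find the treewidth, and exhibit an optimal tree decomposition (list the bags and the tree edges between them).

Each bag holds 2 vertices, so the decomposition has width 1, which upper-bounds the treewidth. G has an edge, so its treewidth is at least 1. Combining the bounds, tw(G) = 1.

Treewidth 1.
One such decomposition:
Bags: B1 = {0, 3}  B2 = {0, 5}  B3 = {0, 4}  B4 = {0, 1}  B5 = {0, 2}
Tree: B1–B2, B1–B3, B1–B4, B1–B5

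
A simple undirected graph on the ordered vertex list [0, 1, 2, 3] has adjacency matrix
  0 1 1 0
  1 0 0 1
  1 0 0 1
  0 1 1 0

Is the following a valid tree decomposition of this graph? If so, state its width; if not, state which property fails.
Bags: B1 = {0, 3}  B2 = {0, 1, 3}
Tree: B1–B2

A tree decomposition must satisfy three properties: every vertex lies in some bag; for every edge, both endpoints lie together in some bag; and for every vertex, the bags containing it form a connected subtree. Here vertex 2 appears in no bag, so the decomposition is invalid.

No — vertex 2 appears in no bag.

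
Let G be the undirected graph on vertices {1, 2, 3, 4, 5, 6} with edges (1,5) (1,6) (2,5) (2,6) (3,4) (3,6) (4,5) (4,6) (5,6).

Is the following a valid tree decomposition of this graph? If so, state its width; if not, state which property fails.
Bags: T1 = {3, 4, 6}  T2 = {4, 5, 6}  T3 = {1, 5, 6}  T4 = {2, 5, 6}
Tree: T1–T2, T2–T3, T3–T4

Yes; width 2.

Every vertex of G appears in some bag (union = {1, 2, 3, 4, 5, 6}); every edge is covered by a bag; and for each vertex v the set of bags containing v is connected in the bag tree. The decomposition is therefore valid. The largest bag has 3 vertices, so the width is 2.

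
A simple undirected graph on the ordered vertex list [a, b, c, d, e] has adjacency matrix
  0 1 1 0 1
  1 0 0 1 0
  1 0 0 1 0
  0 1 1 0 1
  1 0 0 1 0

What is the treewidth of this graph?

2

A width-2 tree decomposition is:
Bags: B1 = {a, b, d}  B2 = {a, c, d}  B3 = {a, d, e}
Tree: B1–B2, B2–B3
Each bag holds 3 vertices, so the decomposition has width 2, which upper-bounds the treewidth. The edges d–b–a–c–d form a cycle, so G is not a tree and its treewidth is at least 2. Combining the bounds, tw(G) = 2.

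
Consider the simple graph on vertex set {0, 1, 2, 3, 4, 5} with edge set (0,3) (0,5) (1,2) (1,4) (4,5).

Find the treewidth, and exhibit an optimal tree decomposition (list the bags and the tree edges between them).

Treewidth 1.
Bags: B1 = {1, 2}  B2 = {1, 4}  B3 = {4, 5}  B4 = {0, 5}  B5 = {0, 3}
Tree: B1–B2, B2–B3, B3–B4, B4–B5

Every bag has size at most 2, so the width is 2 − 1 = 1 and tw(G) ≤ 1. Any graph with an edge has treewidth ≥ 1, and G has the edge 2–1. Hence tw(G) = 1 exactly.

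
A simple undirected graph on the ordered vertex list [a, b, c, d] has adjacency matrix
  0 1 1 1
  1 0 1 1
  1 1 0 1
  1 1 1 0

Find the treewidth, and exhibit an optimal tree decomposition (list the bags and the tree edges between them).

Treewidth 3.
One optimal decomposition is:
Bags: B1 = {a, b, c, d}
Tree: (single bag)

A single bag containing all 4 vertices is trivially a valid decomposition of width 3. Conversely, {a, b, c, d} is a clique of size 4, and the vertices of any clique must share a bag in every tree decomposition; so some bag has ≥ 4 vertices and tw(G) ≥ 3. Hence tw(G) = 3 exactly.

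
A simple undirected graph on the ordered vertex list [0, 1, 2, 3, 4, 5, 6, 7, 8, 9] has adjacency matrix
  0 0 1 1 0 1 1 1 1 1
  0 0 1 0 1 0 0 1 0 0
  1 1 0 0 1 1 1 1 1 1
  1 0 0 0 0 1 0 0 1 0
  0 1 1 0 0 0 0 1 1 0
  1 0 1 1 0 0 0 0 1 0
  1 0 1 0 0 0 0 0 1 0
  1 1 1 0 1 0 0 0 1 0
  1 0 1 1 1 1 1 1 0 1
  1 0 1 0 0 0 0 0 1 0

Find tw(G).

A width-3 tree decomposition is:
Bags: B1 = {0, 2, 7, 8}  B2 = {0, 2, 5, 8}  B3 = {0, 2, 8, 9}  B4 = {2, 4, 7, 8}  B5 = {0, 3, 5, 8}  B6 = {1, 2, 4, 7}  B7 = {0, 2, 6, 8}
Tree: B1–B2, B1–B3, B1–B4, B2–B5, B4–B6, B2–B7
The largest bag has 4 vertices, giving width 3; this decomposition certifies tw(G) ≤ 3. On the other hand G contains the 4-clique {0, 2, 8, 9}. A clique must lie in a single bag of any decomposition, so no decomposition can have width below 3. Therefore the treewidth is 3.

3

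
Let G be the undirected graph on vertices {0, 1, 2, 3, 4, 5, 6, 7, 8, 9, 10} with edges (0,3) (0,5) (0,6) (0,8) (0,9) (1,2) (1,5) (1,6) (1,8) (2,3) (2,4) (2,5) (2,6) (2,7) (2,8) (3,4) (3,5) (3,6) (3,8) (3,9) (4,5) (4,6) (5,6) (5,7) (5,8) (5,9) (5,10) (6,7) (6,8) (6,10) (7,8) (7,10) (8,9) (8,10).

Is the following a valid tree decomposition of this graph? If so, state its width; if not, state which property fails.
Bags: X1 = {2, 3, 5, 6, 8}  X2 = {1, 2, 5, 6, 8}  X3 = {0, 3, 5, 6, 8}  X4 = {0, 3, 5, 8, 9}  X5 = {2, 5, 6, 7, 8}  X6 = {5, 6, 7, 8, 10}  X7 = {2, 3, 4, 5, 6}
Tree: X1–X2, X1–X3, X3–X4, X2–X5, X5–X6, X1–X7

Yes; width 4.

Checking the three conditions: (i) the bags cover all of {0, 1, 2, 3, 4, 5, 6, 7, 8, 9, 10}; (ii) for each edge, some bag contains both endpoints; (iii) the bags containing any fixed vertex form a subtree. All hold, so the decomposition is valid with width 5 − 1 = 4.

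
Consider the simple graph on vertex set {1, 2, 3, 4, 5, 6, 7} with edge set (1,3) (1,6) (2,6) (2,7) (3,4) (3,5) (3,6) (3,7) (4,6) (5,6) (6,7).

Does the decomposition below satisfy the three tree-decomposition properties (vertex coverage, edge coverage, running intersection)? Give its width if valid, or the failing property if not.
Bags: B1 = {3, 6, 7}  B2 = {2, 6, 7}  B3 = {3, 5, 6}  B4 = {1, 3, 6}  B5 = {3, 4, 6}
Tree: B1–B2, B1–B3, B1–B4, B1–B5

Yes; width 2.

Checking the three conditions: (i) the bags cover all of {1, 2, 3, 4, 5, 6, 7}; (ii) for each edge, some bag contains both endpoints; (iii) the bags containing any fixed vertex form a subtree. All hold, so the decomposition is valid with width 3 − 1 = 2.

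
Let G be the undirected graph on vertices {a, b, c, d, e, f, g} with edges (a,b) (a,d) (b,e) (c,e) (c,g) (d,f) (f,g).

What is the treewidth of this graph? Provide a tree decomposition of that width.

The largest bag has 3 vertices, giving width 2; this decomposition certifies tw(G) ≤ 2. The edges e–b–a–d–f–g–c–e form a cycle, so G is not a tree and its treewidth is at least 2. The upper and lower bounds meet at 2, so that is the treewidth.

Treewidth 2.
One optimal decomposition is:
Bags: B1 = {a, b, e}  B2 = {a, d, e}  B3 = {d, e, f}  B4 = {e, f, g}  B5 = {c, e, g}
Tree: B1–B2, B2–B3, B3–B4, B4–B5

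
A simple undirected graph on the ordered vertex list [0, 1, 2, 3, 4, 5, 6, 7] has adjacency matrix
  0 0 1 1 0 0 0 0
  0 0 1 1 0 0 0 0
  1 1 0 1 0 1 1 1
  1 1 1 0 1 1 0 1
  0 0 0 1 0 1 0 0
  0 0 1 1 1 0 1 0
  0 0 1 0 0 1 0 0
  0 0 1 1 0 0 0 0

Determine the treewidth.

2

A width-2 tree decomposition is:
Bags: B1 = {2, 3, 7}  B2 = {2, 3, 5}  B3 = {2, 5, 6}  B4 = {3, 4, 5}  B5 = {0, 2, 3}  B6 = {1, 2, 3}
Tree: B1–B2, B2–B3, B2–B4, B1–B5, B5–B6
Each bag holds 3 vertices, so the decomposition has width 2, which upper-bounds the treewidth. For the lower bound, the 3 vertices {0, 2, 3} are pairwise adjacent, and any tree decomposition puts a clique entirely inside one bag — forcing width ≥ 2. Combining the bounds, tw(G) = 2.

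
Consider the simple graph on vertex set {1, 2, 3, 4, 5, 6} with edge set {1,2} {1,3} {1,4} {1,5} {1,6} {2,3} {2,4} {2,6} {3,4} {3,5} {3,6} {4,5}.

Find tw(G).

3

A width-3 tree decomposition is:
Bags: B1 = {1, 2, 3, 4}  B2 = {1, 2, 3, 6}  B3 = {1, 3, 4, 5}
Tree: B1–B2, B1–B3
The largest bag has 4 vertices, giving width 3; this decomposition certifies tw(G) ≤ 3. For the lower bound, the 4 vertices {1, 2, 3, 4} are pairwise adjacent, and any tree decomposition puts a clique entirely inside one bag — forcing width ≥ 3. Combining the bounds, tw(G) = 3.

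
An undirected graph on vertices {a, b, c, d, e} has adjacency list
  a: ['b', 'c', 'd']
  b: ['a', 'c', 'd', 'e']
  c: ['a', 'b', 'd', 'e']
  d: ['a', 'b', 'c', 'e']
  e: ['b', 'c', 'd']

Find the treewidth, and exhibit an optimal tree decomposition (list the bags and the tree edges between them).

Treewidth 3.
One optimal decomposition is:
Bags: B1 = {a, b, c, d}  B2 = {b, c, d, e}
Tree: B1–B2

Every bag has size at most 4, so the width is 4 − 1 = 3 and tw(G) ≤ 3. On the other hand G contains the 4-clique {b, c, d, e}. A clique must lie in a single bag of any decomposition, so no decomposition can have width below 3. Combining the bounds, tw(G) = 3.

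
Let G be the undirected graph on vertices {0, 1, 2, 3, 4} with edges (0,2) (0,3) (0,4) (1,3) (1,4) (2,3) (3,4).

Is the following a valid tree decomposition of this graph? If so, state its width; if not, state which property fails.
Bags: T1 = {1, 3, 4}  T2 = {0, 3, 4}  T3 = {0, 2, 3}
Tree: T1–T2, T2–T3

Yes; width 2.

Every vertex of G appears in some bag (union = {0, 1, 2, 3, 4}); every edge is covered by a bag; and for each vertex v the set of bags containing v is connected in the bag tree. The decomposition is therefore valid. The largest bag has 3 vertices, so the width is 2.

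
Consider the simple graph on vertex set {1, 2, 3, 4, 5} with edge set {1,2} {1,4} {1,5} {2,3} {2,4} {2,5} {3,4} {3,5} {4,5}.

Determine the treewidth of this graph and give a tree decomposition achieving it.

The largest bag has 4 vertices, giving width 3; this decomposition certifies tw(G) ≤ 3. Conversely, {1, 2, 4, 5} is a clique of size 4, and the vertices of any clique must share a bag in every tree decomposition; so some bag has ≥ 4 vertices and tw(G) ≥ 3. The upper and lower bounds meet at 3, so that is the treewidth.

Treewidth 3.
One optimal decomposition is:
Bags: B1 = {2, 3, 4, 5}  B2 = {1, 2, 4, 5}
Tree: B1–B2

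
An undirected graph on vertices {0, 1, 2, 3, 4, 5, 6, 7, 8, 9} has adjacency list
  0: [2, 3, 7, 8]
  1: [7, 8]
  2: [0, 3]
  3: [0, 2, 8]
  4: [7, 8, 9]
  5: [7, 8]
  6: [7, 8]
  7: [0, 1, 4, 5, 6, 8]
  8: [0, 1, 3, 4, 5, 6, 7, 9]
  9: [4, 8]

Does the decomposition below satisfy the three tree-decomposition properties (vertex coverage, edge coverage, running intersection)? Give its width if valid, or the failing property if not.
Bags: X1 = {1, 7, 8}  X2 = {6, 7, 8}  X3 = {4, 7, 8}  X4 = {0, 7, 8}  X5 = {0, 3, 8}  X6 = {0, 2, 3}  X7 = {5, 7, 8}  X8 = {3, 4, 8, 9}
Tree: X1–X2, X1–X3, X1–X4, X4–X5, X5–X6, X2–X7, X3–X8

A tree decomposition must satisfy three properties: every vertex lies in some bag; for every edge, both endpoints lie together in some bag; and for every vertex, the bags containing it form a connected subtree. Here bags containing vertex 3 are not connected in the tree, so the decomposition is invalid.

No — bags containing vertex 3 are not connected in the tree.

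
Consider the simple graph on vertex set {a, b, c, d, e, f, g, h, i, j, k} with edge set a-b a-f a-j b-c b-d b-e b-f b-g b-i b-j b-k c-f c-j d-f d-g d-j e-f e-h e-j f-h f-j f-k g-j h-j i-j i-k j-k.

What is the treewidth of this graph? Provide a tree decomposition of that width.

Treewidth 3.
One such decomposition:
Bags: B1 = {b, d, f, j}  B2 = {b, f, j, k}  B3 = {b, i, j, k}  B4 = {b, e, f, j}  B5 = {a, b, f, j}  B6 = {b, c, f, j}  B7 = {e, f, h, j}  B8 = {b, d, g, j}
Tree: B1–B2, B2–B3, B2–B4, B1–B5, B1–B6, B4–B7, B1–B8

Every bag has size at most 4, so the width is 4 − 1 = 3 and tw(G) ≤ 3. On the other hand G contains the 4-clique {e, f, h, j}. A clique must lie in a single bag of any decomposition, so no decomposition can have width below 3. Hence tw(G) = 3 exactly.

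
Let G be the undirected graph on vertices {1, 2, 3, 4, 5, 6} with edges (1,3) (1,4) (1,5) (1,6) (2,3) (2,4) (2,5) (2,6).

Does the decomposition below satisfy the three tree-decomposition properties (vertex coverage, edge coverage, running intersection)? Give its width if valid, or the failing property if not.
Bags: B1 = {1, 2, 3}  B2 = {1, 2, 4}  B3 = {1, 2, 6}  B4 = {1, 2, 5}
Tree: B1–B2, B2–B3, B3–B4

Yes; width 2.

Checking the three conditions: (i) the bags cover all of {1, 2, 3, 4, 5, 6}; (ii) for each edge, some bag contains both endpoints; (iii) the bags containing any fixed vertex form a subtree. All hold, so the decomposition is valid with width 3 − 1 = 2.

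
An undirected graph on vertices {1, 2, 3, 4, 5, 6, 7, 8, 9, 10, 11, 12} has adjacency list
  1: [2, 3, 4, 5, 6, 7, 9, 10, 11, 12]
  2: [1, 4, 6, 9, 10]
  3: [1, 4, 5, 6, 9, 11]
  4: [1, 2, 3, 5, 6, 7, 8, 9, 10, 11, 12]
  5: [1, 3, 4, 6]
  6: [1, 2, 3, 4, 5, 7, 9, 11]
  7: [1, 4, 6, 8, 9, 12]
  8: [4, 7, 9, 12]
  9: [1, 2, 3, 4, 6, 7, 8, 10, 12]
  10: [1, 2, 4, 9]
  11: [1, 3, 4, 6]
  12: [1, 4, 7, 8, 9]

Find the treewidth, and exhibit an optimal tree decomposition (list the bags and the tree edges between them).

Treewidth 4.
One such decomposition:
Bags: B1 = {1, 2, 4, 6, 9}  B2 = {1, 3, 4, 6, 9}  B3 = {1, 4, 6, 7, 9}  B4 = {1, 2, 4, 9, 10}  B5 = {1, 4, 7, 9, 12}  B6 = {1, 3, 4, 6, 11}  B7 = {4, 7, 8, 9, 12}  B8 = {1, 3, 4, 5, 6}
Tree: B1–B2, B1–B3, B1–B4, B3–B5, B2–B6, B5–B7, B2–B8

Every bag has size at most 5, so the width is 5 − 1 = 4 and tw(G) ≤ 4. Conversely, {4, 7, 8, 9, 12} is a clique of size 5, and the vertices of any clique must share a bag in every tree decomposition; so some bag has ≥ 5 vertices and tw(G) ≥ 4. Hence tw(G) = 4 exactly.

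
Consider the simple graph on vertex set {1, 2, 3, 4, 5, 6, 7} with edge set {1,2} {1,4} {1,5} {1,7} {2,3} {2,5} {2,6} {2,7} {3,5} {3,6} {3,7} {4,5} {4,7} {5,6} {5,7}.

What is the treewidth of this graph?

3

A width-3 tree decomposition is:
Bags: B1 = {1, 2, 5, 7}  B2 = {2, 3, 5, 7}  B3 = {2, 3, 5, 6}  B4 = {1, 4, 5, 7}
Tree: B1–B2, B2–B3, B1–B4
The largest bag has 4 vertices, giving width 3; this decomposition certifies tw(G) ≤ 3. On the other hand G contains the 4-clique {1, 2, 5, 7}. A clique must lie in a single bag of any decomposition, so no decomposition can have width below 3. Hence tw(G) = 3 exactly.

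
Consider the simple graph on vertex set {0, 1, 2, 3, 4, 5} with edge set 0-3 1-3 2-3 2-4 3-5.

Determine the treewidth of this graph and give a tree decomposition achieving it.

Treewidth 1.
One optimal decomposition is:
Bags: B1 = {0, 3}  B2 = {3, 5}  B3 = {2, 3}  B4 = {2, 4}  B5 = {1, 3}
Tree: B1–B2, B2–B3, B3–B4, B1–B5

The largest bag has 2 vertices, giving width 1; this decomposition certifies tw(G) ≤ 1. Since G has at least one edge (e.g. 0–3), it is not an edgeless graph, so tw(G) ≥ 1. Combining the bounds, tw(G) = 1.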